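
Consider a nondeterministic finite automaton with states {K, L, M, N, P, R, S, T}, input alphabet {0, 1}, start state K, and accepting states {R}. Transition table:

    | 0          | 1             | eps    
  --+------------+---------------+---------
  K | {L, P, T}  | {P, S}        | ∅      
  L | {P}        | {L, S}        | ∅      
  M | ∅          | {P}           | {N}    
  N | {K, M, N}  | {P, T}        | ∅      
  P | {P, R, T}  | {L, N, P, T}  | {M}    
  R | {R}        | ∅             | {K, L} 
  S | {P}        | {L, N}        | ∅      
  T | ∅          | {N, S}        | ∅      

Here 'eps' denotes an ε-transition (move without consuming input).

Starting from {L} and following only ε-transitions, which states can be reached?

{L}

Begin with {L}.
No ε-moves leave this set, so the closure equals the set itself.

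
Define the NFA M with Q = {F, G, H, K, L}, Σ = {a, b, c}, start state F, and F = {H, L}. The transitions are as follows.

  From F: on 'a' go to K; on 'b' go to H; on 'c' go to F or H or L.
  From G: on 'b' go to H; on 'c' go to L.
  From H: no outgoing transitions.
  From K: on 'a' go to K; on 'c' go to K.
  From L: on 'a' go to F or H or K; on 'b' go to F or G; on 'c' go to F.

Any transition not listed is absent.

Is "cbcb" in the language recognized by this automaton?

Start in {F}.
Read 'c': F→{F, H, L}; now {F, H, L}.
Read 'b': F→{H}, H→∅, L→{F, G}; now {F, G, H}.
Read 'c': F→{F, H, L}, G→{L}, H→∅; now {F, H, L}.
Read 'b': F→{H}, H→∅, L→{F, G}; now {F, G, H}.
The final set {F, G, H} contains the accepting state H.

Yes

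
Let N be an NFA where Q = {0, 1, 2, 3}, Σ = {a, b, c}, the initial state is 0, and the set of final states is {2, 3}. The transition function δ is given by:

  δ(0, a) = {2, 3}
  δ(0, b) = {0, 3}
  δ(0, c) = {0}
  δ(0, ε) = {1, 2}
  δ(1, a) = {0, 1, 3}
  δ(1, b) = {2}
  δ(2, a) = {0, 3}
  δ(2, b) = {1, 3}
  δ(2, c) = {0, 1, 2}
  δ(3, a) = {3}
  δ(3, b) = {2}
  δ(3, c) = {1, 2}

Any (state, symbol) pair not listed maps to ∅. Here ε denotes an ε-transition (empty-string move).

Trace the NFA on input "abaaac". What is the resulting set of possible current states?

{0, 1, 2}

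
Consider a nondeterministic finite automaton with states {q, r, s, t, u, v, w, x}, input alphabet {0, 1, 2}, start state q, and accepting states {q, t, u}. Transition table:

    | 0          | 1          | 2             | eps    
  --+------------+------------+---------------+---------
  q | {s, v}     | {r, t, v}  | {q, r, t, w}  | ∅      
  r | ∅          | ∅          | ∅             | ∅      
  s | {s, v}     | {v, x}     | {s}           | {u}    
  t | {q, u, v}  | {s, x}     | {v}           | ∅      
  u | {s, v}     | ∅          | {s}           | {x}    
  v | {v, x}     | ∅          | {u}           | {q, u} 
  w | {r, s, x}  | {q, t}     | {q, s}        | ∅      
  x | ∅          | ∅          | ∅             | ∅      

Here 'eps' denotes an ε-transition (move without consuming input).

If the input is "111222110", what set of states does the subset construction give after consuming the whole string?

{q, s, u, v, x}

Start in {q}.
Read '1': q→{r, t, v}; union {r, t, v}; ε-closure = {q, r, t, u, v, x}.
Read '1': q→{r, t, v}, r→∅, t→{s, x}, u→∅, v→∅, x→∅; union {r, s, t, v, x}; ε-closure = {q, r, s, t, u, v, x}.
Read '1': q→{r, t, v}, r→∅, s→{v, x}, t→{s, x}, u→∅, v→∅, x→∅; union {r, s, t, v, x}; ε-closure = {q, r, s, t, u, v, x}.
Read '2': q→{q, r, t, w}, r→∅, s→{s}, t→{v}, u→{s}, v→{u}, x→∅; union {q, r, s, t, u, v, w}; ε-closure = {q, r, s, t, u, v, w, x}.
Read '2': q→{q, r, t, w}, r→∅, s→{s}, t→{v}, u→{s}, v→{u}, w→{q, s}, x→∅; union {q, r, s, t, u, v, w}; ε-closure = {q, r, s, t, u, v, w, x}.
Read '2': q→{q, r, t, w}, r→∅, s→{s}, t→{v}, u→{s}, v→{u}, w→{q, s}, x→∅; union {q, r, s, t, u, v, w}; ε-closure = {q, r, s, t, u, v, w, x}.
Read '1': q→{r, t, v}, r→∅, s→{v, x}, t→{s, x}, u→∅, v→∅, w→{q, t}, x→∅; union {q, r, s, t, v, x}; ε-closure = {q, r, s, t, u, v, x}.
Read '1': q→{r, t, v}, r→∅, s→{v, x}, t→{s, x}, u→∅, v→∅, x→∅; union {r, s, t, v, x}; ε-closure = {q, r, s, t, u, v, x}.
Read '0': q→{s, v}, r→∅, s→{s, v}, t→{q, u, v}, u→{s, v}, v→{v, x}, x→∅; now {q, s, u, v, x}.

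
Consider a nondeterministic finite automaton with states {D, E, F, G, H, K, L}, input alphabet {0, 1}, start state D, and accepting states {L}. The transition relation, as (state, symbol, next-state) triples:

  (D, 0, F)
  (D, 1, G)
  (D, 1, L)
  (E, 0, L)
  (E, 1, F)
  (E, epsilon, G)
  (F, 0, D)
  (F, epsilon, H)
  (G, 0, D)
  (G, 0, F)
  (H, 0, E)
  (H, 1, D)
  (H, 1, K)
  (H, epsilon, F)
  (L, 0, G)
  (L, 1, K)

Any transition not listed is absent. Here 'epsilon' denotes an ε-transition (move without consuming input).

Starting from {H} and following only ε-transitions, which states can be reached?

Begin with {H}.
ε-move H → F; add F.

{F, H}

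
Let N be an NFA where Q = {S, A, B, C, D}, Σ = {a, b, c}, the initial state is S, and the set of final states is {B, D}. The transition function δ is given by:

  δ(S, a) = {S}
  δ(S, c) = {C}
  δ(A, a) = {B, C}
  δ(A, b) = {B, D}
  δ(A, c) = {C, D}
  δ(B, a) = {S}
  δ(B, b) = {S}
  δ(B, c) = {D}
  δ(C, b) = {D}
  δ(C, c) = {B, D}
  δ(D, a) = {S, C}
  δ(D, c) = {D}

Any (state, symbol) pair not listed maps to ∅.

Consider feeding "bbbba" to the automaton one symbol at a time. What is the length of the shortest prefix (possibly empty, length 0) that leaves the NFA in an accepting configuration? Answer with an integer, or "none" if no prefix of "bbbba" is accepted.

Start in {S}.
Read 'b': {S} → ∅.
The set is empty and remains empty for the remaining 4 symbols.
No reachable set along the way intersects F.

none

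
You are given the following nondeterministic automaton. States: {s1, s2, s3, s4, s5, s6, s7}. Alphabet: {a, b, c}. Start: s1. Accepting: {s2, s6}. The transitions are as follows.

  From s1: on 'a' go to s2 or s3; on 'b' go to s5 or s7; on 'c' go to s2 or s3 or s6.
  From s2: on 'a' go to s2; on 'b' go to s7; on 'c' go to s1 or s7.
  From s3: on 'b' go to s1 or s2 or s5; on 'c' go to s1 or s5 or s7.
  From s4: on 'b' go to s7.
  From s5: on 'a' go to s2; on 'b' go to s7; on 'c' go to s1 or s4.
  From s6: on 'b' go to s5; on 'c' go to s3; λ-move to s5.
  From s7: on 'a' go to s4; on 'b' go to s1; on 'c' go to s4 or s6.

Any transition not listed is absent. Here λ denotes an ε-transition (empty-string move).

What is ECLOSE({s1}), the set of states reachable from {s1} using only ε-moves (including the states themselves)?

{s1}

Begin with {s1}.
No ε-moves leave this set, so the closure equals the set itself.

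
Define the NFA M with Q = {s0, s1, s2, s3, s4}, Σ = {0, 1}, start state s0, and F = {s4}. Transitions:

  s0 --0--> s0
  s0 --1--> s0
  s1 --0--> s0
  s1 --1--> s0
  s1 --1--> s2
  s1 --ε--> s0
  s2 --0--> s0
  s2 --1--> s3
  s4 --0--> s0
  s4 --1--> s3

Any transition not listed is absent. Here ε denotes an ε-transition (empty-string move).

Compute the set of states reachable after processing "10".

{s0}

Start in {s0}.
Read '1': {s0} → {s0}.
Read '0': {s0} → {s0}.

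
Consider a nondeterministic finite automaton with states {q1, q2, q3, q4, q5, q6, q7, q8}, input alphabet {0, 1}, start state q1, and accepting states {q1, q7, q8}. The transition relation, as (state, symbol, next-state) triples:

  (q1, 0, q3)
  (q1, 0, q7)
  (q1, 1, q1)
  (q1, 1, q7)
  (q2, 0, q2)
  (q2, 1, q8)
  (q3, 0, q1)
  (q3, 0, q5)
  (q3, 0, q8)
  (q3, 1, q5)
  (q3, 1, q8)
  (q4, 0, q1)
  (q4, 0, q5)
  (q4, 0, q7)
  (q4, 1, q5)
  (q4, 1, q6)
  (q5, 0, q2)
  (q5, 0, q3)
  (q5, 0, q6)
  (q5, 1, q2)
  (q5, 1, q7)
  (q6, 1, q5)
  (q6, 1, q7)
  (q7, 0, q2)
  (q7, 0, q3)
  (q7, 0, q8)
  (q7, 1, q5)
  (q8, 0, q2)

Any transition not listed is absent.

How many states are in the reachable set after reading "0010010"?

Start in {q1}.
Read '0': q1→{q3, q7}; now {q3, q7}.
Read '0': q3→{q1, q5, q8}, q7→{q2, q3, q8}; now {q1, q2, q3, q5, q8}.
Read '1': q1→{q1, q7}, q2→{q8}, q3→{q5, q8}, q5→{q2, q7}, q8→∅; now {q1, q2, q5, q7, q8}.
Read '0': q1→{q3, q7}, q2→{q2}, q5→{q2, q3, q6}, q7→{q2, q3, q8}, q8→{q2}; now {q2, q3, q6, q7, q8}.
Read '0': q2→{q2}, q3→{q1, q5, q8}, q6→∅, q7→{q2, q3, q8}, q8→{q2}; now {q1, q2, q3, q5, q8}.
Read '1': q1→{q1, q7}, q2→{q8}, q3→{q5, q8}, q5→{q2, q7}, q8→∅; now {q1, q2, q5, q7, q8}.
Read '0': q1→{q3, q7}, q2→{q2}, q5→{q2, q3, q6}, q7→{q2, q3, q8}, q8→{q2}; now {q2, q3, q6, q7, q8}.
That set has 5 states.

5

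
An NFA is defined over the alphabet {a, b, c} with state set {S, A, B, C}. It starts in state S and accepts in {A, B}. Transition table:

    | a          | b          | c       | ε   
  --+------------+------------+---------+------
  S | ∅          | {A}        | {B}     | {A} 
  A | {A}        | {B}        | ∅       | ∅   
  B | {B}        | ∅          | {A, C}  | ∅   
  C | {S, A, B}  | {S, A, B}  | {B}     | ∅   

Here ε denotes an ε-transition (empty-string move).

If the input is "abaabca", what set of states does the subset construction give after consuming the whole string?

∅

Start: ε-closure({S}) = {S, A}.
Read 'a': S→∅, A→{A}; now {A}.
Read 'b': A→{B}; now {B}.
Read 'a': B→{B}; now {B}.
Read 'a': B→{B}; now {B}.
Read 'b': B→∅; now ∅.
The set is empty and remains empty for the remaining 2 symbols.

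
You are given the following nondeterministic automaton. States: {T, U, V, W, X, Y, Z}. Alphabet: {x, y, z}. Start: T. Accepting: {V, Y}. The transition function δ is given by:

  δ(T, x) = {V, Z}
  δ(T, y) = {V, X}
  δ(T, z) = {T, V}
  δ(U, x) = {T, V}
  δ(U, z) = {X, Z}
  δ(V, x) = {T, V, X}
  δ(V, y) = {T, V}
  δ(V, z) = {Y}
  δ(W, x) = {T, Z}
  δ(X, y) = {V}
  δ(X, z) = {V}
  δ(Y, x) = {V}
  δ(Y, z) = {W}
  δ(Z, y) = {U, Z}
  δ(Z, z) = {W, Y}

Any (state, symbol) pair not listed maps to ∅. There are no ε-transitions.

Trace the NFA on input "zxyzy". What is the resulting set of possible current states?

Start in {T}.
Read 'z': {T} → {T, V}.
Read 'x': {T, V} → {T, V, X, Z}.
Read 'y': {T, V, X, Z} → {T, U, V, X, Z}.
Read 'z': {T, U, V, X, Z} → {T, V, W, X, Y, Z}.
Read 'y': {T, V, W, X, Y, Z} → {T, U, V, X, Z}.

{T, U, V, X, Z}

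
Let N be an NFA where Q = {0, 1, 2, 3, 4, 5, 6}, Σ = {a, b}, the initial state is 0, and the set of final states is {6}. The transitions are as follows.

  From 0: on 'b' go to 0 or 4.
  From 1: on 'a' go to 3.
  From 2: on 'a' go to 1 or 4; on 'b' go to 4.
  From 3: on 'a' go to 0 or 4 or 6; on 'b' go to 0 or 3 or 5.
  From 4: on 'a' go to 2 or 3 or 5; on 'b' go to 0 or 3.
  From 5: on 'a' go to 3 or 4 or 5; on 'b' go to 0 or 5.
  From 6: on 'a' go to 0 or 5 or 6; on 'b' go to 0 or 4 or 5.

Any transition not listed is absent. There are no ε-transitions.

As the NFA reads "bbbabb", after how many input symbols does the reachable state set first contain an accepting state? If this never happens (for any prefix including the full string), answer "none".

Start in {0}.
Read 'b': 0→{0, 4}; now {0, 4}.
Read 'b': 0→{0, 4}, 4→{0, 3}; now {0, 3, 4}.
Read 'b': 0→{0, 4}, 3→{0, 3, 5}, 4→{0, 3}; now {0, 3, 4, 5}.
Read 'a': 0→∅, 3→{0, 4, 6}, 4→{2, 3, 5}, 5→{3, 4, 5}; now {0, 2, 3, 4, 5, 6}.
None of the earlier sets intersect F, but {0, 2, 3, 4, 5, 6} does.

4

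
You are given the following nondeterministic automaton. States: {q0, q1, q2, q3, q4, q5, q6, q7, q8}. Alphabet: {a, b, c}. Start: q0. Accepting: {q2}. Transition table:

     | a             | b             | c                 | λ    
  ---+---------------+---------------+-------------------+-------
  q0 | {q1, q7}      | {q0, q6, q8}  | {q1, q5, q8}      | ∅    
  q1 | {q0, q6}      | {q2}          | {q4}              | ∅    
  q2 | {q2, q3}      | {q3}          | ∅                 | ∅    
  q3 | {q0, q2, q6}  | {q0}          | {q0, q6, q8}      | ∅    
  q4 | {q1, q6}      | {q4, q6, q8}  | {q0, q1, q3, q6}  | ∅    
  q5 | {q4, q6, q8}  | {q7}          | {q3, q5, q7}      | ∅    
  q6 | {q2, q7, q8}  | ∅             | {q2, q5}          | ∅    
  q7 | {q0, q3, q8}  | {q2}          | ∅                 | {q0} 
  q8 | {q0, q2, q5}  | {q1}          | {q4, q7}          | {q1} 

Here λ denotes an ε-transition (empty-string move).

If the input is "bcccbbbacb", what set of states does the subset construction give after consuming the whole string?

Start in {q0}.
Read 'b': q0→{q0, q6, q8}; union {q0, q6, q8}; ε-closure = {q0, q1, q6, q8}.
Read 'c': q0→{q1, q5, q8}, q1→{q4}, q6→{q2, q5}, q8→{q4, q7}; union {q1, q2, q4, q5, q7, q8}; ε-closure = {q0, q1, q2, q4, q5, q7, q8}.
Read 'c': q0→{q1, q5, q8}, q1→{q4}, q2→∅, q4→{q0, q1, q3, q6}, q5→{q3, q5, q7}, q7→∅, q8→{q4, q7}; now {q0, q1, q3, q4, q5, q6, q7, q8}.
Read 'c': q0→{q1, q5, q8}, q1→{q4}, q3→{q0, q6, q8}, q4→{q0, q1, q3, q6}, q5→{q3, q5, q7}, q6→{q2, q5}, q7→∅, q8→{q4, q7}; now {q0, q1, q2, q3, q4, q5, q6, q7, q8}.
Read 'b': q0→{q0, q6, q8}, q1→{q2}, q2→{q3}, q3→{q0}, q4→{q4, q6, q8}, q5→{q7}, q6→∅, q7→{q2}, q8→{q1}; now {q0, q1, q2, q3, q4, q6, q7, q8}.
Read 'b': q0→{q0, q6, q8}, q1→{q2}, q2→{q3}, q3→{q0}, q4→{q4, q6, q8}, q6→∅, q7→{q2}, q8→{q1}; now {q0, q1, q2, q3, q4, q6, q8}.
Read 'b': q0→{q0, q6, q8}, q1→{q2}, q2→{q3}, q3→{q0}, q4→{q4, q6, q8}, q6→∅, q8→{q1}; now {q0, q1, q2, q3, q4, q6, q8}.
Read 'a': q0→{q1, q7}, q1→{q0, q6}, q2→{q2, q3}, q3→{q0, q2, q6}, q4→{q1, q6}, q6→{q2, q7, q8}, q8→{q0, q2, q5}; now {q0, q1, q2, q3, q5, q6, q7, q8}.
Read 'c': q0→{q1, q5, q8}, q1→{q4}, q2→∅, q3→{q0, q6, q8}, q5→{q3, q5, q7}, q6→{q2, q5}, q7→∅, q8→{q4, q7}; now {q0, q1, q2, q3, q4, q5, q6, q7, q8}.
Read 'b': q0→{q0, q6, q8}, q1→{q2}, q2→{q3}, q3→{q0}, q4→{q4, q6, q8}, q5→{q7}, q6→∅, q7→{q2}, q8→{q1}; now {q0, q1, q2, q3, q4, q6, q7, q8}.

{q0, q1, q2, q3, q4, q6, q7, q8}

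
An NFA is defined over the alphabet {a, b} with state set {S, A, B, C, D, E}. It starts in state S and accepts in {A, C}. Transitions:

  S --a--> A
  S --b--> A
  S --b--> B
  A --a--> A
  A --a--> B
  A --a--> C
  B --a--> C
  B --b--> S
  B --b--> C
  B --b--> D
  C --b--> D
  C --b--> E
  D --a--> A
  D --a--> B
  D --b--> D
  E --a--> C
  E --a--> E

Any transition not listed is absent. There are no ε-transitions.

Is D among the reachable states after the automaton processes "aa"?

Start in {S}.
Read 'a': S→{A}; now {A}.
Read 'a': A→{A, B, C}; now {A, B, C}.
State D is not in {A, B, C}.

No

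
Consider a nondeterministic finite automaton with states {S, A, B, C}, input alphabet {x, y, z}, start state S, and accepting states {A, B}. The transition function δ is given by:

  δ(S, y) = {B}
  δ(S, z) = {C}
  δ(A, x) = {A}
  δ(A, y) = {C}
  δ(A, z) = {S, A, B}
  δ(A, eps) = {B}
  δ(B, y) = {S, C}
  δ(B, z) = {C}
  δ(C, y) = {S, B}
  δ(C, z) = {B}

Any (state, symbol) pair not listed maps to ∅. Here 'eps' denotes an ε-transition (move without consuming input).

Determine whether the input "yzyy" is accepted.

Yes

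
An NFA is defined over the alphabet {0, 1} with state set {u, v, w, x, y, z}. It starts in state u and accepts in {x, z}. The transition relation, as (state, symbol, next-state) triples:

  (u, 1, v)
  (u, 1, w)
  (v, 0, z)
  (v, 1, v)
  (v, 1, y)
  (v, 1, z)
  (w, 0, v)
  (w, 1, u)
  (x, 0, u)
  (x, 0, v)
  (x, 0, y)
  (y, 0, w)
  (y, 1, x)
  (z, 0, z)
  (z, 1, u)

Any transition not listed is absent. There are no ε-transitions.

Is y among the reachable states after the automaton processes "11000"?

No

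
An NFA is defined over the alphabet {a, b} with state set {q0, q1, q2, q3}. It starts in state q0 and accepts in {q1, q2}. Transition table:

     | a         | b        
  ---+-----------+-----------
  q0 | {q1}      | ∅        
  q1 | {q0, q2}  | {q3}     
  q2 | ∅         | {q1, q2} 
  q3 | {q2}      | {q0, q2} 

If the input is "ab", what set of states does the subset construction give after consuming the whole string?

Start in {q0}.
Read 'a': {q0} → {q1}.
Read 'b': {q1} → {q3}.

{q3}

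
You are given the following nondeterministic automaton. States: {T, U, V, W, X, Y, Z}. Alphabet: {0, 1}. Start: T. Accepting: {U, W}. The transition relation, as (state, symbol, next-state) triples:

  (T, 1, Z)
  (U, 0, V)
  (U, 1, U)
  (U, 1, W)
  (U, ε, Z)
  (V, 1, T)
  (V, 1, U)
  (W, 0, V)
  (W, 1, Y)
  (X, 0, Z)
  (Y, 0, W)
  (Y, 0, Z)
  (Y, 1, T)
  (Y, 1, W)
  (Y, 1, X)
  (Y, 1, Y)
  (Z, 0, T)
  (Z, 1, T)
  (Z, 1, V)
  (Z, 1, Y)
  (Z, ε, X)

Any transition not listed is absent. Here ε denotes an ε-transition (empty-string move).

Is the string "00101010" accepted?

Start in {T}.
Read '0': T→∅; now ∅.
The set is empty and remains empty for the remaining 7 symbols.
The final set ∅ contains no accepting state.

No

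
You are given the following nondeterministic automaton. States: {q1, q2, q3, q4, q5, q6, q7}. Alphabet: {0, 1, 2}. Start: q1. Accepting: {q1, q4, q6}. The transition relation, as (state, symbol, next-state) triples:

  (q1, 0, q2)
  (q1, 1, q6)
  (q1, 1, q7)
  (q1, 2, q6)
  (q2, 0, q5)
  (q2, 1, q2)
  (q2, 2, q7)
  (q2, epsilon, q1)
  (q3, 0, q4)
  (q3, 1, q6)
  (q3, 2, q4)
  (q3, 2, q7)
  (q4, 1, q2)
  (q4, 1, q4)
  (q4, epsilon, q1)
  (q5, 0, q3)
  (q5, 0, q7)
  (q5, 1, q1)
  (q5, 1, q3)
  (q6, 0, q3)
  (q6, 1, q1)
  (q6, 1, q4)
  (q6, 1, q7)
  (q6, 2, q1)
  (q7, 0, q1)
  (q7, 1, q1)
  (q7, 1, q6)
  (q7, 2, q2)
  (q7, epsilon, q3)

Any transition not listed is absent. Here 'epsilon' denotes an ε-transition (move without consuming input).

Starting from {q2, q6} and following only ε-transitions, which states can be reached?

Begin with {q2, q6}.
ε-move q2 → q1; add q1.

{q1, q2, q6}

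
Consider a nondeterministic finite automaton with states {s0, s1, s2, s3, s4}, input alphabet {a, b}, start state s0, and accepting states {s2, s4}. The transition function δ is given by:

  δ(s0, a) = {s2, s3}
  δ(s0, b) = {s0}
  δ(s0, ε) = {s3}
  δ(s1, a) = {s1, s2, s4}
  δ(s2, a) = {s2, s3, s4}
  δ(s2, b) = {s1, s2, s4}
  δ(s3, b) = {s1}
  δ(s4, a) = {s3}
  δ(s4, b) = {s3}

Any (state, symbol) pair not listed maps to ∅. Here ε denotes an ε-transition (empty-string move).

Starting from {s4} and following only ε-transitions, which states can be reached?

{s4}

Begin with {s4}.
No ε-moves leave this set, so the closure equals the set itself.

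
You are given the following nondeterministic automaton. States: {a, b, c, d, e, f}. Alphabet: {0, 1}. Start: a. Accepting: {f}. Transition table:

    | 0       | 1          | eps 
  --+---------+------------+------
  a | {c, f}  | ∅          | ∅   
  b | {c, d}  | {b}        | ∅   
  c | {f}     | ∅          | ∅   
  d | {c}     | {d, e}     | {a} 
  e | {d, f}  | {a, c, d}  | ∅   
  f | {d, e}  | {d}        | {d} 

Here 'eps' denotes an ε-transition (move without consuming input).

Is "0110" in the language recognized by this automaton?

Yes

Start in {a}.
Read '0': {a} → {a, c, d, f}.
Read '1': {a, c, d, f} → {a, d, e}.
Read '1': {a, d, e} → {a, c, d, e}.
Read '0': {a, c, d, e} → {a, c, d, f}.
The final set {a, c, d, f} contains the accepting state f.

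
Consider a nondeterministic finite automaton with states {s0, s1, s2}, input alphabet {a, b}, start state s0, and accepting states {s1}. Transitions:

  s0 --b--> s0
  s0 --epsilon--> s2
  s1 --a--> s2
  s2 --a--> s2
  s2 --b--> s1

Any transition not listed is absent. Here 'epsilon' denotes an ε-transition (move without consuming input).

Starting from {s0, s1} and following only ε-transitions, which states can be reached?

{s0, s1, s2}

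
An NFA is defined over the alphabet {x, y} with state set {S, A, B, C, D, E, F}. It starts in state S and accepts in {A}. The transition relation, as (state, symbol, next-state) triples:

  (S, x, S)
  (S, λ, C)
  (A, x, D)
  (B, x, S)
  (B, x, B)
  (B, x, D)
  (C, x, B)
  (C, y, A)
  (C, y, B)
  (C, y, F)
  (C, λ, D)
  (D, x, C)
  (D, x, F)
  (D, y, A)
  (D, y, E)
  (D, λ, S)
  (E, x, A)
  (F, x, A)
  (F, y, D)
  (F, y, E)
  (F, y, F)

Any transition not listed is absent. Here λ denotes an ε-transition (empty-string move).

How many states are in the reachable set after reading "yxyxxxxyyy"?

7

Start: ε-closure({S}) = {S, C, D}.
Read 'y': S→∅, C→{A, B, F}, D→{A, E}; now {A, B, E, F}.
Read 'x': A→{D}, B→{S, B, D}, E→{A}, F→{A}; union {S, A, B, D}; ε-closure = {S, A, B, C, D}.
Read 'y': S→∅, A→∅, B→∅, C→{A, B, F}, D→{A, E}; now {A, B, E, F}.
Read 'x': A→{D}, B→{S, B, D}, E→{A}, F→{A}; union {S, A, B, D}; ε-closure = {S, A, B, C, D}.
Read 'x': S→{S}, A→{D}, B→{S, B, D}, C→{B}, D→{C, F}; now {S, B, C, D, F}.
Read 'x': S→{S}, B→{S, B, D}, C→{B}, D→{C, F}, F→{A}; now {S, A, B, C, D, F}.
Read 'x': S→{S}, A→{D}, B→{S, B, D}, C→{B}, D→{C, F}, F→{A}; now {S, A, B, C, D, F}.
Read 'y': S→∅, A→∅, B→∅, C→{A, B, F}, D→{A, E}, F→{D, E, F}; union {A, B, D, E, F}; ε-closure = {S, A, B, C, D, E, F}.
Read 'y': S→∅, A→∅, B→∅, C→{A, B, F}, D→{A, E}, E→∅, F→{D, E, F}; union {A, B, D, E, F}; ε-closure = {S, A, B, C, D, E, F}.
Read 'y': S→∅, A→∅, B→∅, C→{A, B, F}, D→{A, E}, E→∅, F→{D, E, F}; union {A, B, D, E, F}; ε-closure = {S, A, B, C, D, E, F}.
That set has 7 states.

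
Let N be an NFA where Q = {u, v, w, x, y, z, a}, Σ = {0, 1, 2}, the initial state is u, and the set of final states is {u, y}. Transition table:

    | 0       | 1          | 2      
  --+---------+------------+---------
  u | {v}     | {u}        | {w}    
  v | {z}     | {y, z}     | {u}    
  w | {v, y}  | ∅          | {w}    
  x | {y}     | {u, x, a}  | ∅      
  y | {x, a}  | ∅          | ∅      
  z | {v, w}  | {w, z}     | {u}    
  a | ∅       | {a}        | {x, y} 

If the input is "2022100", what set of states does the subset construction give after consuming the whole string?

Start in {u}.
Read '2': u→{w}; now {w}.
Read '0': w→{v, y}; now {v, y}.
Read '2': v→{u}, y→∅; now {u}.
Read '2': u→{w}; now {w}.
Read '1': w→∅; now ∅.
The set is empty and remains empty for the remaining 2 symbols.

∅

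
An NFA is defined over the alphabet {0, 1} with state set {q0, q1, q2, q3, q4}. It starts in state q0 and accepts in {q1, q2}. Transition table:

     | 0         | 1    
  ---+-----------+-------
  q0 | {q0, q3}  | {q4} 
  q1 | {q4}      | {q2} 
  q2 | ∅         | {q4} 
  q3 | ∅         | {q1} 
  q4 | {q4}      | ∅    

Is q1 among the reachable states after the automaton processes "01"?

Start in {q0}.
Read '0': q0→{q0, q3}; now {q0, q3}.
Read '1': q0→{q4}, q3→{q1}; now {q1, q4}.
State q1 is in {q1, q4}.

Yes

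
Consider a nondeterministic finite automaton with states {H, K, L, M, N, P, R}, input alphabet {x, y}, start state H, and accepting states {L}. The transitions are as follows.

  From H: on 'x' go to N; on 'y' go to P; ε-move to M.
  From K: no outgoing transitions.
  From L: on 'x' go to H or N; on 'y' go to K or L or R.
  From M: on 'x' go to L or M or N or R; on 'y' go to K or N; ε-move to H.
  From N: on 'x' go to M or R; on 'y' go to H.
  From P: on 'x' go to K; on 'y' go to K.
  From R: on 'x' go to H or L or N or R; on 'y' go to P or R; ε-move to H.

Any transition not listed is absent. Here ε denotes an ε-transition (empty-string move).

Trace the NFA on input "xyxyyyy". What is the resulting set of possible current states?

{H, K, L, M, N, P, R}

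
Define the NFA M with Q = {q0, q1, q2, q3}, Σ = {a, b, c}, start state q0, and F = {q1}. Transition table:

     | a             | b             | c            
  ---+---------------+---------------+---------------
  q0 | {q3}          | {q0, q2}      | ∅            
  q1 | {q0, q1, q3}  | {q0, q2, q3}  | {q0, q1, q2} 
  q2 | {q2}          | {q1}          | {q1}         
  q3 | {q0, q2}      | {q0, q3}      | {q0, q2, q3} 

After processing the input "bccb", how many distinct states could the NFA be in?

4

Start in {q0}.
Read 'b': {q0} → {q0, q2}.
Read 'c': {q0, q2} → {q1}.
Read 'c': {q1} → {q0, q1, q2}.
Read 'b': {q0, q1, q2} → {q0, q1, q2, q3}.
That set has 4 states.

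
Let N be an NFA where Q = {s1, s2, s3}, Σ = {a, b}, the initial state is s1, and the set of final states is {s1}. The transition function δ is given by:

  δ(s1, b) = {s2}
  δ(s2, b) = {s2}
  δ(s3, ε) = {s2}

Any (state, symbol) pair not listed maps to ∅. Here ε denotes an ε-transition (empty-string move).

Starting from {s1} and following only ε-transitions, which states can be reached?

Begin with {s1}.
No ε-moves leave this set, so the closure equals the set itself.

{s1}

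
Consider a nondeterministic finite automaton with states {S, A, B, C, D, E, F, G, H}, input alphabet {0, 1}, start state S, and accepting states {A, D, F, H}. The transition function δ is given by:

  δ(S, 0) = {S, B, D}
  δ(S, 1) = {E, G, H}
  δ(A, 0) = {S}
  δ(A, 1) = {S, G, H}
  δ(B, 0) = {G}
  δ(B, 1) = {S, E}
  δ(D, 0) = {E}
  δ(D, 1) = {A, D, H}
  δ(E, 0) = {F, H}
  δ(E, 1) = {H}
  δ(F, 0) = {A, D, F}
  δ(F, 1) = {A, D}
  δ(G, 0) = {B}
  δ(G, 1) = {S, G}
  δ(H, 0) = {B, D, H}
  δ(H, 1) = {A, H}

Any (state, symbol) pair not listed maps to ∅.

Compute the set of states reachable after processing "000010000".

Start in {S}.
Read '0': S→{S, B, D}; now {S, B, D}.
Read '0': S→{S, B, D}, B→{G}, D→{E}; now {S, B, D, E, G}.
Read '0': S→{S, B, D}, B→{G}, D→{E}, E→{F, H}, G→{B}; now {S, B, D, E, F, G, H}.
Read '0': S→{S, B, D}, B→{G}, D→{E}, E→{F, H}, F→{A, D, F}, G→{B}, H→{B, D, H}; now {S, A, B, D, E, F, G, H}.
Read '1': S→{E, G, H}, A→{S, G, H}, B→{S, E}, D→{A, D, H}, E→{H}, F→{A, D}, G→{S, G}, H→{A, H}; now {S, A, D, E, G, H}.
Read '0': S→{S, B, D}, A→{S}, D→{E}, E→{F, H}, G→{B}, H→{B, D, H}; now {S, B, D, E, F, H}.
Read '0': S→{S, B, D}, B→{G}, D→{E}, E→{F, H}, F→{A, D, F}, H→{B, D, H}; now {S, A, B, D, E, F, G, H}.
Read '0': S→{S, B, D}, A→{S}, B→{G}, D→{E}, E→{F, H}, F→{A, D, F}, G→{B}, H→{B, D, H}; now {S, A, B, D, E, F, G, H}.
Read '0': S→{S, B, D}, A→{S}, B→{G}, D→{E}, E→{F, H}, F→{A, D, F}, G→{B}, H→{B, D, H}; now {S, A, B, D, E, F, G, H}.

{S, A, B, D, E, F, G, H}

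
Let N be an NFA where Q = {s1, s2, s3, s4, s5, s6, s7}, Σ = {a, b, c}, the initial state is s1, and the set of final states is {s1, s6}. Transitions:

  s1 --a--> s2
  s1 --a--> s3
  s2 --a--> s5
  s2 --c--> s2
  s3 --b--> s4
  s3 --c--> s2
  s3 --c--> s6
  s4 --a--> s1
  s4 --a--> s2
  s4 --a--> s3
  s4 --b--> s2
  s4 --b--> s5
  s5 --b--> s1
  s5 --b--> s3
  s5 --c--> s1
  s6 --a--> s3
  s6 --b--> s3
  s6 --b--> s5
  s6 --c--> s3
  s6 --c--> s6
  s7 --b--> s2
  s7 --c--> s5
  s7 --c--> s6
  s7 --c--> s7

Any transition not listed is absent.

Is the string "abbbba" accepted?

Yes

Start in {s1}.
Read 'a': {s1} → {s2, s3}.
Read 'b': {s2, s3} → {s4}.
Read 'b': {s4} → {s2, s5}.
Read 'b': {s2, s5} → {s1, s3}.
Read 'b': {s1, s3} → {s4}.
Read 'a': {s4} → {s1, s2, s3}.
The final set {s1, s2, s3} contains the accepting state s1.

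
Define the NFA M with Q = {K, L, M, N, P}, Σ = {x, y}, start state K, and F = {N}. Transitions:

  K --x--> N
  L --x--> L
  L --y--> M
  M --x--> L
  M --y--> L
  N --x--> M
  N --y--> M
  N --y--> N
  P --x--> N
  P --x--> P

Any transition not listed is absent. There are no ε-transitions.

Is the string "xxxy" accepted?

Start in {K}.
Read 'x': K→{N}; now {N}.
Read 'x': N→{M}; now {M}.
Read 'x': M→{L}; now {L}.
Read 'y': L→{M}; now {M}.
The final set {M} contains no accepting state.

No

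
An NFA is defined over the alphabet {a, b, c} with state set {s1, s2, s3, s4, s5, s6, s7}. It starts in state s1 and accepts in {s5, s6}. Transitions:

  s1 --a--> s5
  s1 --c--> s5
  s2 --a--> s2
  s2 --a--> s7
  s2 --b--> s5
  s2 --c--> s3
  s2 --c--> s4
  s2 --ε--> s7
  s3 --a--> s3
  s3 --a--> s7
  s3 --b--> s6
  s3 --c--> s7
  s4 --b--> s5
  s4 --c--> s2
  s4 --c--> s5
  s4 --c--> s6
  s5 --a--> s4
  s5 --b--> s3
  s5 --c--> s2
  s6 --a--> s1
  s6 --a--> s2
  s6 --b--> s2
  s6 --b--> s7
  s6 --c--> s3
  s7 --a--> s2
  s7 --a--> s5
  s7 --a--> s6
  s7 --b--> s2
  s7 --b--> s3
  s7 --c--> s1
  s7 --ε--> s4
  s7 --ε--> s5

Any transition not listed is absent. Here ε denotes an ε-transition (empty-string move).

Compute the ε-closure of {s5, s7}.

{s4, s5, s7}

Begin with {s5, s7}.
ε-move s7 → s4; add s4.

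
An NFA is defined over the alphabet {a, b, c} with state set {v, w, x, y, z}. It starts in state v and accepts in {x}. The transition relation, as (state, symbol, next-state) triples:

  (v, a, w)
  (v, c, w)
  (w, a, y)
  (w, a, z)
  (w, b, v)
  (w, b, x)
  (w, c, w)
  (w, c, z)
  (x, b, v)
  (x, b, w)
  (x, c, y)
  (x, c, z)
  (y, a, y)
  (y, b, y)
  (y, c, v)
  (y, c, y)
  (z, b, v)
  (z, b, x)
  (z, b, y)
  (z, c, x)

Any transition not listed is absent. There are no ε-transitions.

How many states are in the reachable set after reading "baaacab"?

Start in {v}.
Read 'b': {v} → ∅.
The set is empty and remains empty for the remaining 6 symbols.
That set has 0 states.

0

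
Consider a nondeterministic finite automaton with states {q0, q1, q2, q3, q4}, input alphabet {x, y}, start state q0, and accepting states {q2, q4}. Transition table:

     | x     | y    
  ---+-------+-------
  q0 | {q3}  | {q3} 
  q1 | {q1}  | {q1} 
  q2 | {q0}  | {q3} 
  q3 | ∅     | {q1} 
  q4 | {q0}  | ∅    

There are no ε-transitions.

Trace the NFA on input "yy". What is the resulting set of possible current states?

{q1}

Start in {q0}.
Read 'y': q0→{q3}; now {q3}.
Read 'y': q3→{q1}; now {q1}.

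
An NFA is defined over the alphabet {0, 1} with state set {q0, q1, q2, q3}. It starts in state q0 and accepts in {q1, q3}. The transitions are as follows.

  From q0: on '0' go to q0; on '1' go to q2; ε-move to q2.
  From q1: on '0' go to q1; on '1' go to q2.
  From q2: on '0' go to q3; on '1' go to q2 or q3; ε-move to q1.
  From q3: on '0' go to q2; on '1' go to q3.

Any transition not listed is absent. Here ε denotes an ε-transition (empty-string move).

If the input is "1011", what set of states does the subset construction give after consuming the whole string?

{q1, q2, q3}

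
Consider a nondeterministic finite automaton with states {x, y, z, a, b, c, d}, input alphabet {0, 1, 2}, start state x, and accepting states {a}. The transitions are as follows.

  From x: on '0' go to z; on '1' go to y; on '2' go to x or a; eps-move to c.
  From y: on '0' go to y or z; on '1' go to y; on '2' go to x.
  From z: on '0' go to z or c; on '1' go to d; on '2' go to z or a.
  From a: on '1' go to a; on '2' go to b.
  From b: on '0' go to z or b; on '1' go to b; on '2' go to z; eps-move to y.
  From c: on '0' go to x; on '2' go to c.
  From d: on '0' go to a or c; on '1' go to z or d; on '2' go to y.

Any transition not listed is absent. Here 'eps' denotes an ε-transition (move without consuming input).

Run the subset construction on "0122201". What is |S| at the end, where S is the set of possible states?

Start: ε-closure({x}) = {x, c}.
Read '0': {x, c} → {x, z, c}.
Read '1': {x, z, c} → {y, d}.
Read '2': {y, d} → {x, y, c}.
Read '2': {x, y, c} → {x, a, c}.
Read '2': {x, a, c} → {x, y, a, b, c}.
Read '0': {x, y, a, b, c} → {x, y, z, b, c}.
Read '1': {x, y, z, b, c} → {y, b, d}.
That set has 3 states.

3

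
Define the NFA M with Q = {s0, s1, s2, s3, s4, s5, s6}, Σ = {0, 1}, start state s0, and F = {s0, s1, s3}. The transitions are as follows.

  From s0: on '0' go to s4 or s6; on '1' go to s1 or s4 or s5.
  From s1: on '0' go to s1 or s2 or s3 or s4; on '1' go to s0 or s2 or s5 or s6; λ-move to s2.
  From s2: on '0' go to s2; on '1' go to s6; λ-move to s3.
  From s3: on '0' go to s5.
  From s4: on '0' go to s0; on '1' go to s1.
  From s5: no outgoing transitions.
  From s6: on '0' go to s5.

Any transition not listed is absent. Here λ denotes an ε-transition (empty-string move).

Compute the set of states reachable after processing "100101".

Start in {s0}.
Read '1': {s0} → {s1, s2, s3, s4, s5}.
Read '0': {s1, s2, s3, s4, s5} → {s0, s1, s2, s3, s4, s5}.
Read '0': {s0, s1, s2, s3, s4, s5} → {s0, s1, s2, s3, s4, s5, s6}.
Read '1': {s0, s1, s2, s3, s4, s5, s6} → {s0, s1, s2, s3, s4, s5, s6}.
Read '0': {s0, s1, s2, s3, s4, s5, s6} → {s0, s1, s2, s3, s4, s5, s6}.
Read '1': {s0, s1, s2, s3, s4, s5, s6} → {s0, s1, s2, s3, s4, s5, s6}.

{s0, s1, s2, s3, s4, s5, s6}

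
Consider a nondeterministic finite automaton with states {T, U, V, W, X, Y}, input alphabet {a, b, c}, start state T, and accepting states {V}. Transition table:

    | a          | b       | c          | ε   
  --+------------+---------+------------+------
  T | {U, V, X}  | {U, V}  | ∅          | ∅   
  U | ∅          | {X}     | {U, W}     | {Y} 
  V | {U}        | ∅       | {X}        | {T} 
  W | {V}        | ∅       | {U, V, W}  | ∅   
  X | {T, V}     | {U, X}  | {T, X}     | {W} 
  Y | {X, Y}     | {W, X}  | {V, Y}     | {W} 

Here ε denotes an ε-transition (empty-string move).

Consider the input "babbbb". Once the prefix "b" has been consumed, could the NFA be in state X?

No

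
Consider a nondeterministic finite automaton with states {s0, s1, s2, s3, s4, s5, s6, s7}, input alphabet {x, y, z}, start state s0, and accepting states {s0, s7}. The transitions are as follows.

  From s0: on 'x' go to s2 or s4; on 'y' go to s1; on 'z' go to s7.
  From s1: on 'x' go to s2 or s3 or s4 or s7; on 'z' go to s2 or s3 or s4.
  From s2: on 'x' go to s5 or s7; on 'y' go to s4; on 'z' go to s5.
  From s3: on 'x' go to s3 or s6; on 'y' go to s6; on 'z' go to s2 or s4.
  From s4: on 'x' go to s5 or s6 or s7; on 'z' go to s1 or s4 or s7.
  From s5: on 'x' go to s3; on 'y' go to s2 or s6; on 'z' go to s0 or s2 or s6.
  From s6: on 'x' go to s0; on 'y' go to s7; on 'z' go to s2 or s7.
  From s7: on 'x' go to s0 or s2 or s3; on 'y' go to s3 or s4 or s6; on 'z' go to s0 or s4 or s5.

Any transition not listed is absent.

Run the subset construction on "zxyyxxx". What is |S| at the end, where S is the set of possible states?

Start in {s0}.
Read 'z': s0→{s7}; now {s7}.
Read 'x': s7→{s0, s2, s3}; now {s0, s2, s3}.
Read 'y': s0→{s1}, s2→{s4}, s3→{s6}; now {s1, s4, s6}.
Read 'y': s1→∅, s4→∅, s6→{s7}; now {s7}.
Read 'x': s7→{s0, s2, s3}; now {s0, s2, s3}.
Read 'x': s0→{s2, s4}, s2→{s5, s7}, s3→{s3, s6}; now {s2, s3, s4, s5, s6, s7}.
Read 'x': s2→{s5, s7}, s3→{s3, s6}, s4→{s5, s6, s7}, s5→{s3}, s6→{s0}, s7→{s0, s2, s3}; now {s0, s2, s3, s5, s6, s7}.
That set has 6 states.

6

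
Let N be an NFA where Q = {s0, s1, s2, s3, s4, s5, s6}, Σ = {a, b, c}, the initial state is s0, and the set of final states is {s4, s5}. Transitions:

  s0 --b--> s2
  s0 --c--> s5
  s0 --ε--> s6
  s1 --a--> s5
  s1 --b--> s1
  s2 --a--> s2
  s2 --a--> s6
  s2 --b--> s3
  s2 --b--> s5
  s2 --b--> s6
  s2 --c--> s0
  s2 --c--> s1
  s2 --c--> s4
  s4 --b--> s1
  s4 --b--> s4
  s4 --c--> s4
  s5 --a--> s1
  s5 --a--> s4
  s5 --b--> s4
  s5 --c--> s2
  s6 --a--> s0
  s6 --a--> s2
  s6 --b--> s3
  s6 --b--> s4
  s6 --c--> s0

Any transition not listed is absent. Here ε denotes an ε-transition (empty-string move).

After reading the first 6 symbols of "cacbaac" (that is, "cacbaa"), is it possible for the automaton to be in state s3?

No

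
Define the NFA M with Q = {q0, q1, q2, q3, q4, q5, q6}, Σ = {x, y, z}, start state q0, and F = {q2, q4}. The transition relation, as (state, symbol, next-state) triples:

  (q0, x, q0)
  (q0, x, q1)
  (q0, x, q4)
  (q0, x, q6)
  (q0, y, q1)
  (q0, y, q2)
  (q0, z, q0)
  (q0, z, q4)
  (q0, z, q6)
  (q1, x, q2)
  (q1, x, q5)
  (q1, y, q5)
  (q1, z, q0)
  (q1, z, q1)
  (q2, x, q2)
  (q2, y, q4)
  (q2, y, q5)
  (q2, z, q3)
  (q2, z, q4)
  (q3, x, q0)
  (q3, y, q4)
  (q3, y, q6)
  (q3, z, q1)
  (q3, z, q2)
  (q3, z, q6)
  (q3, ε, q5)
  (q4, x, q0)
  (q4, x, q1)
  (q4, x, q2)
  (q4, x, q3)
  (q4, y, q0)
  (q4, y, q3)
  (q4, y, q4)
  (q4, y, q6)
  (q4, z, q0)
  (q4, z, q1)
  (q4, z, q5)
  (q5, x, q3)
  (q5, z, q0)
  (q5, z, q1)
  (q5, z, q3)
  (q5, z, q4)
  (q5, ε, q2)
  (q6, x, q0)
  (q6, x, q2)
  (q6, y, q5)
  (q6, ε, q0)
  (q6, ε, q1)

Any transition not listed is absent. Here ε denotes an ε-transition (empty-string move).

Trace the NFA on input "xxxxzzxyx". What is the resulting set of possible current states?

{q0, q1, q2, q3, q4, q5, q6}

Start in {q0}.
Read 'x': q0→{q0, q1, q4, q6}; now {q0, q1, q4, q6}.
Read 'x': q0→{q0, q1, q4, q6}, q1→{q2, q5}, q4→{q0, q1, q2, q3}, q6→{q0, q2}; now {q0, q1, q2, q3, q4, q5, q6}.
Read 'x': q0→{q0, q1, q4, q6}, q1→{q2, q5}, q2→{q2}, q3→{q0}, q4→{q0, q1, q2, q3}, q5→{q3}, q6→{q0, q2}; now {q0, q1, q2, q3, q4, q5, q6}.
Read 'x': q0→{q0, q1, q4, q6}, q1→{q2, q5}, q2→{q2}, q3→{q0}, q4→{q0, q1, q2, q3}, q5→{q3}, q6→{q0, q2}; now {q0, q1, q2, q3, q4, q5, q6}.
Read 'z': q0→{q0, q4, q6}, q1→{q0, q1}, q2→{q3, q4}, q3→{q1, q2, q6}, q4→{q0, q1, q5}, q5→{q0, q1, q3, q4}, q6→∅; now {q0, q1, q2, q3, q4, q5, q6}.
Read 'z': q0→{q0, q4, q6}, q1→{q0, q1}, q2→{q3, q4}, q3→{q1, q2, q6}, q4→{q0, q1, q5}, q5→{q0, q1, q3, q4}, q6→∅; now {q0, q1, q2, q3, q4, q5, q6}.
Read 'x': q0→{q0, q1, q4, q6}, q1→{q2, q5}, q2→{q2}, q3→{q0}, q4→{q0, q1, q2, q3}, q5→{q3}, q6→{q0, q2}; now {q0, q1, q2, q3, q4, q5, q6}.
Read 'y': q0→{q1, q2}, q1→{q5}, q2→{q4, q5}, q3→{q4, q6}, q4→{q0, q3, q4, q6}, q5→∅, q6→{q5}; now {q0, q1, q2, q3, q4, q5, q6}.
Read 'x': q0→{q0, q1, q4, q6}, q1→{q2, q5}, q2→{q2}, q3→{q0}, q4→{q0, q1, q2, q3}, q5→{q3}, q6→{q0, q2}; now {q0, q1, q2, q3, q4, q5, q6}.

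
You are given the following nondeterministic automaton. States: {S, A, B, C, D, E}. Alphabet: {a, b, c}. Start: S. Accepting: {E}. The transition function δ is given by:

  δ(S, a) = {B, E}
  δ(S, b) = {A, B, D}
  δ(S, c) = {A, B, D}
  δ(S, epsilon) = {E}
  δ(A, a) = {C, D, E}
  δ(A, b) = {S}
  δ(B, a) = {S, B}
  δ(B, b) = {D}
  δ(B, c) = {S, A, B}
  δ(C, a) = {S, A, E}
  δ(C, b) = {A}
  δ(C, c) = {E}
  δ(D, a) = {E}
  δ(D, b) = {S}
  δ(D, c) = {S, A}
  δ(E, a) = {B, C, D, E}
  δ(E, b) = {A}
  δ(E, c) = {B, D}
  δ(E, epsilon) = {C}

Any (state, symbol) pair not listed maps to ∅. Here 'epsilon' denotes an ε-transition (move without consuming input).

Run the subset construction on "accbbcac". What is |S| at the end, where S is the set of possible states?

6

Start: ε-closure({S}) = {S, C, E}.
Read 'a': S→{B, E}, C→{S, A, E}, E→{B, C, D, E}; now {S, A, B, C, D, E}.
Read 'c': S→{A, B, D}, A→∅, B→{S, A, B}, C→{E}, D→{S, A}, E→{B, D}; union {S, A, B, D, E}; ε-closure = {S, A, B, C, D, E}.
Read 'c': S→{A, B, D}, A→∅, B→{S, A, B}, C→{E}, D→{S, A}, E→{B, D}; union {S, A, B, D, E}; ε-closure = {S, A, B, C, D, E}.
Read 'b': S→{A, B, D}, A→{S}, B→{D}, C→{A}, D→{S}, E→{A}; union {S, A, B, D}; ε-closure = {S, A, B, C, D, E}.
Read 'b': S→{A, B, D}, A→{S}, B→{D}, C→{A}, D→{S}, E→{A}; union {S, A, B, D}; ε-closure = {S, A, B, C, D, E}.
Read 'c': S→{A, B, D}, A→∅, B→{S, A, B}, C→{E}, D→{S, A}, E→{B, D}; union {S, A, B, D, E}; ε-closure = {S, A, B, C, D, E}.
Read 'a': S→{B, E}, A→{C, D, E}, B→{S, B}, C→{S, A, E}, D→{E}, E→{B, C, D, E}; now {S, A, B, C, D, E}.
Read 'c': S→{A, B, D}, A→∅, B→{S, A, B}, C→{E}, D→{S, A}, E→{B, D}; union {S, A, B, D, E}; ε-closure = {S, A, B, C, D, E}.
That set has 6 states.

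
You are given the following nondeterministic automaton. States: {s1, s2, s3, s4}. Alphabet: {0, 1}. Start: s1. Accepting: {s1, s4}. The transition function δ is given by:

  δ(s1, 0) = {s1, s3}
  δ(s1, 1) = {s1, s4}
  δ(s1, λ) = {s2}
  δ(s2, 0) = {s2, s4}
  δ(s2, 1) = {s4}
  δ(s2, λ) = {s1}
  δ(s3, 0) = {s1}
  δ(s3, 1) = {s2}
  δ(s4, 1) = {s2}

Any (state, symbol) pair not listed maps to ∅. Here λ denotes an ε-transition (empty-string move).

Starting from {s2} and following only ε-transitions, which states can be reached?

{s1, s2}

Begin with {s2}.
ε-move s2 → s1; add s1.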